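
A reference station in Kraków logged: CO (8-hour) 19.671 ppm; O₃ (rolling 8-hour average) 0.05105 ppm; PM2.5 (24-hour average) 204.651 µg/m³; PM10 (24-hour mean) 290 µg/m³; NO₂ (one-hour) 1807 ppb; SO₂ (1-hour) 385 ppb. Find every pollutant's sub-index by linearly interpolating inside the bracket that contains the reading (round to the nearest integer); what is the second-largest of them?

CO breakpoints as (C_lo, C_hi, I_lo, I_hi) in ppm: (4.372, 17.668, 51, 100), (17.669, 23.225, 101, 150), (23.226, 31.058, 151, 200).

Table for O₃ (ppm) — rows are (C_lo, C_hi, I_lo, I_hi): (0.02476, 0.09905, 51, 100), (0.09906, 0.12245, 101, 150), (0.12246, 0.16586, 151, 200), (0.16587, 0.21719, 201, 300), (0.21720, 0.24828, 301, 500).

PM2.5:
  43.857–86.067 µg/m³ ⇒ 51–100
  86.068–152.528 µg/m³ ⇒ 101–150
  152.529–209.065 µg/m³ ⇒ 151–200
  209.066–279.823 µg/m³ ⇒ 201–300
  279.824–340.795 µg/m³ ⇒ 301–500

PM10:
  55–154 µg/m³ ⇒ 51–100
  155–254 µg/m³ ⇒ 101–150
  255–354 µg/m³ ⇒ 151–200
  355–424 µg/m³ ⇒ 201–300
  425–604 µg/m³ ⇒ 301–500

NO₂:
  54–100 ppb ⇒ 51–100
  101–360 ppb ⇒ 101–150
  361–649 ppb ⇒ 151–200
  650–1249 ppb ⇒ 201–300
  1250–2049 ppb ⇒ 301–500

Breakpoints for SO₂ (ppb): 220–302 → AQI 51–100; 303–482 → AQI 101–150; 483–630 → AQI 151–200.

CO 19.671: bracket 17.669–23.225 → index 101–150; slope 49/5.556, offset 2.002.
AQI = 101 + 49/5.556·2.002 ≈ 118.66 ⇒ 119.
O₃ 0.05105: bracket 0.02476–0.09905 → index 51–100; slope 49/0.07429, offset 0.02629.
AQI = 51 + 49/0.07429·0.02629 ≈ 68.34 ⇒ 68.
PM2.5: 204.651 lies in 152.529–209.065, so I_lo=151, I_hi=200, C_lo=152.529, C_hi=209.065.
(200−151)/(209.065−152.529) × (204.651−152.529) + 151 = 49/56.536 × 52.122 + 151 ≈ 196.17 → 196.
PM10: row 255–354 (AQI 151–200). (200−151)·(290−255)/(354−255) + 151 = 49·35/99 + 151 ≈ 168.32 → 168.
NO₂ 1807: bracket 1250–2049 → index 301–500; slope 199/799, offset 557.
AQI = 301 + 199/799·557 ≈ 439.73 ⇒ 440.
SO₂: 385 ∈ [303, 482] ↔ index [101, 150].
101 + (385−303)·(150−101)/(482−303) = 101 + 82·49/179 ≈ 123.45, so AQI = 123.
Sub-indices: CO→119, O₃→68, PM2.5→196, PM10→168, NO₂→440, SO₂→123. Ranked high→low: 440, 196, 168, 123, 119, 68. Second-highest sub-index = 196.

196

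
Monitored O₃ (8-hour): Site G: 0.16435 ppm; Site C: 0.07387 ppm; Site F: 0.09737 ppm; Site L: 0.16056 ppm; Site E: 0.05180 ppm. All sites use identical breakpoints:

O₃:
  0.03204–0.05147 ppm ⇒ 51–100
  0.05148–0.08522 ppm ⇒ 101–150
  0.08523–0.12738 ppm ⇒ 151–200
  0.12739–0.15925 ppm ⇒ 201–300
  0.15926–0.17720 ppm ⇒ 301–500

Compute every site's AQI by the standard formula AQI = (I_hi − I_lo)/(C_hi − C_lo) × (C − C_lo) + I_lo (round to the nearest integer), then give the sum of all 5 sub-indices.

1072

Site G 0.16435: bracket 0.15926–0.17720 → index 301–500; slope 199/0.01794, offset 0.00509.
AQI = 301 + 199/0.01794·0.00509 ≈ 357.46 ⇒ 357.
Site C: 0.07387 lies in 0.05148–0.08522, so I_lo=101, I_hi=150, C_lo=0.05148, C_hi=0.08522.
(150−101)/(0.08522−0.05148) × (0.07387−0.05148) + 101 = 49/0.03374 × 0.02239 + 101 ≈ 133.52 → 134.
Site F: 0.09737 ∈ [0.08523, 0.12738] ↔ index [151, 200].
151 + (0.09737−0.08523)·(200−151)/(0.12738−0.08523) = 151 + 0.01214·49/0.04215 ≈ 165.11, so AQI = 165.
Site L: 0.16056 lies in 0.15926–0.17720, so I_lo=301, I_hi=500, C_lo=0.15926, C_hi=0.17720.
(500−301)/(0.17720−0.15926) × (0.16056−0.15926) + 301 = 199/0.01794 × 0.00130 + 301 ≈ 315.42 → 315.
Site E 0.05180: bracket 0.05148–0.08522 → index 101–150; slope 49/0.03374, offset 0.00032.
AQI = 101 + 49/0.03374·0.00032 ≈ 101.46 ⇒ 101.
AQIs: Site G=357, Site C=134, Site F=165, Site L=315, Site E=101. Sum = 357 + 134 + 165 + 315 + 101 = 1072.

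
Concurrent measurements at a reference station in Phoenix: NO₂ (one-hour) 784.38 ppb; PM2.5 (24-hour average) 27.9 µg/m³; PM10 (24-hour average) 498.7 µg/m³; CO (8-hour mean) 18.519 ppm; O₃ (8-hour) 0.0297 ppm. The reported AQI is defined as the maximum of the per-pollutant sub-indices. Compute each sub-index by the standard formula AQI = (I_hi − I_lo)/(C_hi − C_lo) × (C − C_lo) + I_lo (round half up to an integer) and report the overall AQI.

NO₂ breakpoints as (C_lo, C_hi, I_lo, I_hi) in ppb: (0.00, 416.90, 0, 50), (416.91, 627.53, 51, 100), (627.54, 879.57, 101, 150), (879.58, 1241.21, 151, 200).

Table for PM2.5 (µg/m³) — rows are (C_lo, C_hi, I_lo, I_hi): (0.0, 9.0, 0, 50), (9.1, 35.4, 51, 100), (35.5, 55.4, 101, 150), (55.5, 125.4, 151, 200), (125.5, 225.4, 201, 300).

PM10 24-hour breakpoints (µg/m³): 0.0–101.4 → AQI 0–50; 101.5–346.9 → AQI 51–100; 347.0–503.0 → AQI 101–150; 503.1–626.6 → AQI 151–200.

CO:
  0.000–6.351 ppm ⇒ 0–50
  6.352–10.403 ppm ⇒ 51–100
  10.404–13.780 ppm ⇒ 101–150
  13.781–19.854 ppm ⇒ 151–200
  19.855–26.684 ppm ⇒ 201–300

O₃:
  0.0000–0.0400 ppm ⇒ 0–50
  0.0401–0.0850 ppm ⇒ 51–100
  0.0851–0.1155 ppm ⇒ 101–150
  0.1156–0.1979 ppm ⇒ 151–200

NO₂: 784.38 lies in 627.54–879.57, so I_lo=101, I_hi=150, C_lo=627.54, C_hi=879.57.
(150−101)/(879.57−627.54) × (784.38−627.54) + 101 = 49/252.03 × 156.84 + 101 ≈ 131.49 → 131.
PM2.5: 27.9 lies in 9.1–35.4, so I_lo=51, I_hi=100, C_lo=9.1, C_hi=35.4.
(100−51)/(35.4−9.1) × (27.9−9.1) + 51 = 49/26.3 × 18.8 + 51 ≈ 86.03 → 86.
PM10: row 347.0–503.0 (AQI 101–150). (150−101)·(498.7−347.0)/(503.0−347.0) + 101 = 49·151.7/156.0 + 101 ≈ 148.65 → 149.
CO 18.519: bracket 13.781–19.854 → index 151–200; slope 49/6.073, offset 4.738.
AQI = 151 + 49/6.073·4.738 ≈ 189.23 ⇒ 189.
O₃: 0.0297 lies in 0.0000–0.0400, so I_lo=0, I_hi=50, C_lo=0.0000, C_hi=0.0400.
(50−0)/(0.0400−0.0000) × (0.0297−0.0000) + 0 = 50/0.0400 × 0.0297 + 0 ≈ 37.13 → 37.
Sub-indices: NO₂→131, PM2.5→86, PM10→149, CO→189, O₃→37. Overall AQI = max = 189; dominant pollutant is CO.
AQI 189: Unhealthy.

189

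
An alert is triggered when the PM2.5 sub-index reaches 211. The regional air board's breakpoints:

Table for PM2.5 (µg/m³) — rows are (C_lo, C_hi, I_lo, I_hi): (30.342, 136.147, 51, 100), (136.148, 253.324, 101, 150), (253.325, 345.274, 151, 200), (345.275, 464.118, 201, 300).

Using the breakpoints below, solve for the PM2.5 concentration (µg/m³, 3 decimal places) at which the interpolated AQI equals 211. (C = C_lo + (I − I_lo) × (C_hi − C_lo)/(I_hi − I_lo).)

AQI 211 lies in the 201–300 band, which corresponds to 345.275–464.118 µg/m³.
C = 345.275 + (211−201)×(464.118−345.275)/(300−201) = 345.275 + 10×118.843/99 ≈ 357.27934 µg/m³ → 357.279 µg/m³ to 3 dp.

357.279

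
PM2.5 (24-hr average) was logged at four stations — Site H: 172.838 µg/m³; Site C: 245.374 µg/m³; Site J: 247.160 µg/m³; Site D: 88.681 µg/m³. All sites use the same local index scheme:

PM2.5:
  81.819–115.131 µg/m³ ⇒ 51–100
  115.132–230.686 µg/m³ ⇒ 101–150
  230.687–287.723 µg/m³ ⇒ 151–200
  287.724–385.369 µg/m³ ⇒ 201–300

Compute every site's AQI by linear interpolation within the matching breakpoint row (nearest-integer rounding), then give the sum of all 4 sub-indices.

515

Site H 172.838: bracket 115.132–230.686 → index 101–150; slope 49/115.554, offset 57.706.
AQI = 101 + 49/115.554·57.706 ≈ 125.47 ⇒ 125.
Site C: 245.374 lies in 230.687–287.723, so I_lo=151, I_hi=200, C_lo=230.687, C_hi=287.723.
(200−151)/(287.723−230.687) × (245.374−230.687) + 151 = 49/57.036 × 14.687 + 151 ≈ 163.62 → 164.
Site J: 247.160 lies in 230.687–287.723, so I_lo=151, I_hi=200, C_lo=230.687, C_hi=287.723.
(200−151)/(287.723−230.687) × (247.160−230.687) + 151 = 49/57.036 × 16.473 + 151 ≈ 165.15 → 165.
Site D: 88.681 ∈ [81.819, 115.131] ↔ index [51, 100].
51 + (88.681−81.819)·(100−51)/(115.131−81.819) = 51 + 6.862·49/33.312 ≈ 61.09, so AQI = 61.
AQIs: Site H=125, Site C=164, Site J=165, Site D=61. Sum = 125 + 164 + 165 + 61 = 515.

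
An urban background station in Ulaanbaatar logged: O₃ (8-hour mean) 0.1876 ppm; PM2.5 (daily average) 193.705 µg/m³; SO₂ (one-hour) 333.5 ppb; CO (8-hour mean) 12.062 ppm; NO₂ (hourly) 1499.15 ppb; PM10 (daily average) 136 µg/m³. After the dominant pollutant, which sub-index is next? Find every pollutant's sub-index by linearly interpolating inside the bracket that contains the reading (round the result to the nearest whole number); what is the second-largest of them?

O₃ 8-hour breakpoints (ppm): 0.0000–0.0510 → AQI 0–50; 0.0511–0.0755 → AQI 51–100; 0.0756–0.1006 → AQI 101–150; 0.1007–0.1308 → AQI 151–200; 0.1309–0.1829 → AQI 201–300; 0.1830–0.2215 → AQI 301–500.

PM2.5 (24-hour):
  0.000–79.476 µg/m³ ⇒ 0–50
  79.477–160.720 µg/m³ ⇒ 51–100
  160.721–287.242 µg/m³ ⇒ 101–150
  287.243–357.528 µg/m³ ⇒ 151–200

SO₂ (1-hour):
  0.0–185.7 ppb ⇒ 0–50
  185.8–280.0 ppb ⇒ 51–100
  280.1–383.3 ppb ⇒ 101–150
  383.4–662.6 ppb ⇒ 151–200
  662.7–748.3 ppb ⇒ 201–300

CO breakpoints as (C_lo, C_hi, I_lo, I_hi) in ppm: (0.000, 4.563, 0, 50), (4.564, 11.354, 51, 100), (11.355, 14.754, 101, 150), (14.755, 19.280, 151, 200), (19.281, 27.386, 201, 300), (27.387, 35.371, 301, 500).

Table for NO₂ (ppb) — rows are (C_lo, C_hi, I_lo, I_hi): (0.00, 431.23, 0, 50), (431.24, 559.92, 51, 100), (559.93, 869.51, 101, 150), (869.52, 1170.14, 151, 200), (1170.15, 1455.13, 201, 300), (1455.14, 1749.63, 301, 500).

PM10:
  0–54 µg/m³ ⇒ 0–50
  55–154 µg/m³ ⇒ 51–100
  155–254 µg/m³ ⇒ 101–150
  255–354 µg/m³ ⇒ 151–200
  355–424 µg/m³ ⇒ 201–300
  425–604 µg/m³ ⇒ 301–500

325

O₃: row 0.1830–0.2215 (AQI 301–500). (500−301)·(0.1876−0.1830)/(0.2215−0.1830) + 301 = 199·0.0046/0.0385 + 301 ≈ 324.78 → 325.
PM2.5 193.705: bracket 160.721–287.242 → index 101–150; slope 49/126.521, offset 32.984.
AQI = 101 + 49/126.521·32.984 ≈ 113.77 ⇒ 114.
SO₂: row 280.1–383.3 (AQI 101–150). (150−101)·(333.5−280.1)/(383.3−280.1) + 101 = 49·53.4/103.2 + 101 ≈ 126.35 → 126.
CO: row 11.355–14.754 (AQI 101–150). (150−101)·(12.062−11.355)/(14.754−11.355) + 101 = 49·0.707/3.399 + 101 ≈ 111.19 → 111.
NO₂: 1499.15 ∈ [1455.14, 1749.63] ↔ index [301, 500].
301 + (1499.15−1455.14)·(500−301)/(1749.63−1455.14) = 301 + 44.01·199/294.49 ≈ 330.74, so AQI = 331.
PM10: 136 ∈ [55, 154] ↔ index [51, 100].
51 + (136−55)·(100−51)/(154−55) = 51 + 81·49/99 ≈ 91.09, so AQI = 91.
Sub-indices: O₃→325, PM2.5→114, SO₂→126, CO→111, NO₂→331, PM10→91. Ranked high→low: 331, 325, 126, 114, 111, 91. Second-highest sub-index = 325.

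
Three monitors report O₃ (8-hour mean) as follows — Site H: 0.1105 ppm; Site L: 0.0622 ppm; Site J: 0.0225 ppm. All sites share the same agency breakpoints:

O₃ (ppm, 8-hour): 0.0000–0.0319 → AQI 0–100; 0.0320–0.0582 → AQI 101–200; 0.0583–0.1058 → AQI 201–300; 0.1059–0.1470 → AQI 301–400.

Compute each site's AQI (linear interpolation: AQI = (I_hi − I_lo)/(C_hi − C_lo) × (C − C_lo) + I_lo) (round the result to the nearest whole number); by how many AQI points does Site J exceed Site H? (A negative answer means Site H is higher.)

Site H: 0.1105 ∈ [0.1059, 0.1470] ↔ index [301, 400].
301 + (0.1105−0.1059)·(400−301)/(0.1470−0.1059) = 301 + 0.0046·99/0.0411 ≈ 312.08, so AQI = 312.
Site L: 0.0622 lies in 0.0583–0.1058, so I_lo=201, I_hi=300, C_lo=0.0583, C_hi=0.1058.
(300−201)/(0.1058−0.0583) × (0.0622−0.0583) + 201 = 99/0.0475 × 0.0039 + 201 ≈ 209.13 → 209.
Site J: 0.0225 lies in 0.0000–0.0319, so I_lo=0, I_hi=100, C_lo=0.0000, C_hi=0.0319.
(100−0)/(0.0319−0.0000) × (0.0225−0.0000) + 0 = 100/0.0319 × 0.0225 + 0 ≈ 70.53 → 71.
AQIs: Site H=312, Site L=209, Site J=71. Site J (71) − Site H (312) = -241.

-241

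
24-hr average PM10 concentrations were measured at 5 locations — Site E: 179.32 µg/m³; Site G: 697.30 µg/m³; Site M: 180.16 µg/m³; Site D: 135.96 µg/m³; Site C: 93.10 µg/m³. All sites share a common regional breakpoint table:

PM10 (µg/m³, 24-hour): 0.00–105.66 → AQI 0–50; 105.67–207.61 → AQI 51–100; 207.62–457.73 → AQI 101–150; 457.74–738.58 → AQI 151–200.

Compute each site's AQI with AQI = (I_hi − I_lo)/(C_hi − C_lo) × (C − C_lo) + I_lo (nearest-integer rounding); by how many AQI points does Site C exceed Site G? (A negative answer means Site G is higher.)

-149

Site E 179.32: bracket 105.67–207.61 → index 51–100; slope 49/101.94, offset 73.65.
AQI = 51 + 49/101.94·73.65 ≈ 86.40 ⇒ 86.
Site G: 697.30 lies in 457.74–738.58, so I_lo=151, I_hi=200, C_lo=457.74, C_hi=738.58.
(200−151)/(738.58−457.74) × (697.30−457.74) + 151 = 49/280.84 × 239.56 + 151 ≈ 192.80 → 193.
Site M: 180.16 lies in 105.67–207.61, so I_lo=51, I_hi=100, C_lo=105.67, C_hi=207.61.
(100−51)/(207.61−105.67) × (180.16−105.67) + 51 = 49/101.94 × 74.49 + 51 ≈ 86.81 → 87.
Site D: 135.96 ∈ [105.67, 207.61] ↔ index [51, 100].
51 + (135.96−105.67)·(100−51)/(207.61−105.67) = 51 + 30.29·49/101.94 ≈ 65.56, so AQI = 66.
Site C 93.10: bracket 0.00–105.66 → index 0–50; slope 50/105.66, offset 93.10.
AQI = 0 + 50/105.66·93.10 ≈ 44.06 ⇒ 44.
AQIs: Site E=86, Site G=193, Site M=87, Site D=66, Site C=44. Site C (44) − Site G (193) = -149.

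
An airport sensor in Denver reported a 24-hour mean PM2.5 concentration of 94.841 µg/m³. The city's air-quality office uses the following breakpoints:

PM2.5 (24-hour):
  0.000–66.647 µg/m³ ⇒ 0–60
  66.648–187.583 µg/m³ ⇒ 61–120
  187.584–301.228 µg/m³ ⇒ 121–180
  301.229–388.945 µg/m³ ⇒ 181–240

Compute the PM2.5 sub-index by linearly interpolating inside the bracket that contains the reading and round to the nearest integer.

75

PM2.5: 94.841 ∈ [66.648, 187.583] ↔ index [61, 120].
61 + (94.841−66.648)·(120−61)/(187.583−66.648) = 61 + 28.193·59/120.935 ≈ 74.75, so AQI = 75.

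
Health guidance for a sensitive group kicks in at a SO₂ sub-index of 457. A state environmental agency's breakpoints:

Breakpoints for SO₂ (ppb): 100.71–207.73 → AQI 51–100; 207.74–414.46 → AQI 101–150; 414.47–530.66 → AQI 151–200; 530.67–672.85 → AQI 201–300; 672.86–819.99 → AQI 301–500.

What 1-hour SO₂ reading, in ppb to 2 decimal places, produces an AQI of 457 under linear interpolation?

AQI 457 lies in the 301–500 band, which corresponds to 672.86–819.99 ppb.
C = 672.86 + (457−301)×(819.99−672.86)/(500−301) = 672.86 + 156×147.13/199 ≈ 788.1981 ppb → 788.20 ppb to 2 dp.

788.20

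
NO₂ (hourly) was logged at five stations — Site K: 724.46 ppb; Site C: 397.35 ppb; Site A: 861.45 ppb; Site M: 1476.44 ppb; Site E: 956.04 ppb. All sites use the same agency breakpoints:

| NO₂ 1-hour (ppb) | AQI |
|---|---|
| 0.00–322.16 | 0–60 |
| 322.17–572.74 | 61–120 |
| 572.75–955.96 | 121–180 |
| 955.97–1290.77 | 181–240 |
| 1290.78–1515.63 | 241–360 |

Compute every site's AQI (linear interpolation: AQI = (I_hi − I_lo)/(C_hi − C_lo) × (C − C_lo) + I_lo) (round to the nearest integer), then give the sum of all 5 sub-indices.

Site K: 724.46 lies in 572.75–955.96, so I_lo=121, I_hi=180, C_lo=572.75, C_hi=955.96.
(180−121)/(955.96−572.75) × (724.46−572.75) + 121 = 59/383.21 × 151.71 + 121 ≈ 144.36 → 144.
Site C: 397.35 ∈ [322.17, 572.74] ↔ index [61, 120].
61 + (397.35−322.17)·(120−61)/(572.74−322.17) = 61 + 75.18·59/250.57 ≈ 78.70, so AQI = 79.
Site A: row 572.75–955.96 (AQI 121–180). (180−121)·(861.45−572.75)/(955.96−572.75) + 121 = 59·288.70/383.21 + 121 ≈ 165.45 → 165.
Site M: 1476.44 ∈ [1290.78, 1515.63] ↔ index [241, 360].
241 + (1476.44−1290.78)·(360−241)/(1515.63−1290.78) = 241 + 185.66·119/224.85 ≈ 339.26, so AQI = 339.
Site E: 956.04 ∈ [955.97, 1290.77] ↔ index [181, 240].
181 + (956.04−955.97)·(240−181)/(1290.77−955.97) = 181 + 0.07·59/334.80 ≈ 181.01, so AQI = 181.
AQIs: Site K=144, Site C=79, Site A=165, Site M=339, Site E=181. Sum = 144 + 79 + 165 + 339 + 181 = 908.

908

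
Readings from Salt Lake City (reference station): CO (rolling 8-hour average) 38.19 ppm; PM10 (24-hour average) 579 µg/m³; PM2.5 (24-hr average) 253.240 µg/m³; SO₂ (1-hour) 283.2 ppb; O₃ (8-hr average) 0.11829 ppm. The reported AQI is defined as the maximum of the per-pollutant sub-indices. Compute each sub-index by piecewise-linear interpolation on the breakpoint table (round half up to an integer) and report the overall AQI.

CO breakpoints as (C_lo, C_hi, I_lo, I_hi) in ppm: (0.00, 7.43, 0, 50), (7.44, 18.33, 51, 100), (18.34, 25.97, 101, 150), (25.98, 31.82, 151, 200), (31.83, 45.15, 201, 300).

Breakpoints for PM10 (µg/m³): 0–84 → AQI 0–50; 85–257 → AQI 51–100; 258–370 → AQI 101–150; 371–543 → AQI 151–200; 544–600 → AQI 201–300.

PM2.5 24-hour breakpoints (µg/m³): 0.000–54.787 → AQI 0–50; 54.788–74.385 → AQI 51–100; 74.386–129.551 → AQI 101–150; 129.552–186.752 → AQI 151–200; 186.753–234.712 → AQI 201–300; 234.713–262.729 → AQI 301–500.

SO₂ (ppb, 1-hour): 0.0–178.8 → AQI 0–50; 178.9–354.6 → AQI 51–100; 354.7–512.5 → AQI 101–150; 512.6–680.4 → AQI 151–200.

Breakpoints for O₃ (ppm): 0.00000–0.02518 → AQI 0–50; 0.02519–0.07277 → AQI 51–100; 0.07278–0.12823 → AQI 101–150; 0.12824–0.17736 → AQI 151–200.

CO: 38.19 ∈ [31.83, 45.15] ↔ index [201, 300].
201 + (38.19−31.83)·(300−201)/(45.15−31.83) = 201 + 6.36·99/13.32 ≈ 248.27, so AQI = 248.
PM10: row 544–600 (AQI 201–300). (300−201)·(579−544)/(600−544) + 201 = 99·35/56 + 201 ≈ 262.88 → 263.
PM2.5 253.240: bracket 234.713–262.729 → index 301–500; slope 199/28.016, offset 18.527.
AQI = 301 + 199/28.016·18.527 ≈ 432.60 ⇒ 433.
SO₂ 283.2: bracket 178.9–354.6 → index 51–100; slope 49/175.7, offset 104.3.
AQI = 51 + 49/175.7·104.3 ≈ 80.09 ⇒ 80.
O₃: 0.11829 lies in 0.07278–0.12823, so I_lo=101, I_hi=150, C_lo=0.07278, C_hi=0.12823.
(150−101)/(0.12823−0.07278) × (0.11829−0.07278) + 101 = 49/0.05545 × 0.04551 + 101 ≈ 141.22 → 141.
Sub-indices: CO→248, PM10→263, PM2.5→433, SO₂→80, O₃→141. Overall AQI = max = 433; dominant pollutant is PM2.5.

433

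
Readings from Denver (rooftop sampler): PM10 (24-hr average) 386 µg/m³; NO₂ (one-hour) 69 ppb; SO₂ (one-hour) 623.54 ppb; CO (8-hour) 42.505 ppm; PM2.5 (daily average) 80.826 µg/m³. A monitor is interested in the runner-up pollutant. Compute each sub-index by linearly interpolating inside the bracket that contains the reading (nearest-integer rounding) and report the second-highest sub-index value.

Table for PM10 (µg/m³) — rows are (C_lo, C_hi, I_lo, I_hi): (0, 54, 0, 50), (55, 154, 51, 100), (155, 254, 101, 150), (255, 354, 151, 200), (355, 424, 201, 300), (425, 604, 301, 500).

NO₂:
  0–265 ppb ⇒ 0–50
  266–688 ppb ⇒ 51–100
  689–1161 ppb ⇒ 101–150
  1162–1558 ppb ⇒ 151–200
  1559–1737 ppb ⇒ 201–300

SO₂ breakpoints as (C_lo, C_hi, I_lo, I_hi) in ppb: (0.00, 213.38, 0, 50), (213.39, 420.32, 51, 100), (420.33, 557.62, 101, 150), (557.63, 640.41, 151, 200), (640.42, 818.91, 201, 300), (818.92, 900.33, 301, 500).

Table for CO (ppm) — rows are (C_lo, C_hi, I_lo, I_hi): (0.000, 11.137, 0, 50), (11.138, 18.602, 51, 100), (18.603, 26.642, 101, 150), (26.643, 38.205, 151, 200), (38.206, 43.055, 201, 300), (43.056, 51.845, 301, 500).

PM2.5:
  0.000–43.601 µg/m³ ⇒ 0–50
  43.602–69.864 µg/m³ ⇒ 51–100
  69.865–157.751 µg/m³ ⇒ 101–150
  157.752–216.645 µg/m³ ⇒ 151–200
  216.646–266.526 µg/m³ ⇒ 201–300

PM10: 386 lies in 355–424, so I_lo=201, I_hi=300, C_lo=355, C_hi=424.
(300−201)/(424−355) × (386−355) + 201 = 99/69 × 31 + 201 ≈ 245.48 → 245.
NO₂: row 0–265 (AQI 0–50). (50−0)·(69−0)/(265−0) + 0 = 50·69/265 + 0 ≈ 13.02 → 13.
SO₂: 623.54 lies in 557.63–640.41, so I_lo=151, I_hi=200, C_lo=557.63, C_hi=640.41.
(200−151)/(640.41−557.63) × (623.54−557.63) + 151 = 49/82.78 × 65.91 + 151 ≈ 190.01 → 190.
CO: 42.505 lies in 38.206–43.055, so I_lo=201, I_hi=300, C_lo=38.206, C_hi=43.055.
(300−201)/(43.055−38.206) × (42.505−38.206) + 201 = 99/4.849 × 4.299 + 201 ≈ 288.77 → 289.
PM2.5 80.826: bracket 69.865–157.751 → index 101–150; slope 49/87.886, offset 10.961.
AQI = 101 + 49/87.886·10.961 ≈ 107.11 ⇒ 107.
Sub-indices: PM10→245, NO₂→13, SO₂→190, CO→289, PM2.5→107. Ranked high→low: 289, 245, 190, 107, 13. Second-highest sub-index = 245.

245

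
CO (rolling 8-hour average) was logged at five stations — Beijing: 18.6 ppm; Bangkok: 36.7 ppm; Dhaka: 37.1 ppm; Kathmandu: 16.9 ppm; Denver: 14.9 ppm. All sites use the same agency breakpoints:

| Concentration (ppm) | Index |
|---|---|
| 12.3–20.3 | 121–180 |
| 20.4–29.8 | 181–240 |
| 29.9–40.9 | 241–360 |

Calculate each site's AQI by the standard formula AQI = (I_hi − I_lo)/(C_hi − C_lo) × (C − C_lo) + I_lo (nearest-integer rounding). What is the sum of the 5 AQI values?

Beijing: 18.6 ∈ [12.3, 20.3] ↔ index [121, 180].
121 + (18.6−12.3)·(180−121)/(20.3−12.3) = 121 + 6.3·59/8.0 ≈ 167.46, so AQI = 167.
Bangkok: 36.7 lies in 29.9–40.9, so I_lo=241, I_hi=360, C_lo=29.9, C_hi=40.9.
(360−241)/(40.9−29.9) × (36.7−29.9) + 241 = 119/11.0 × 6.8 + 241 ≈ 314.56 → 315.
Dhaka 37.1: bracket 29.9–40.9 → index 241–360; slope 119/11.0, offset 7.2.
AQI = 241 + 119/11.0·7.2 ≈ 318.89 ⇒ 319.
Kathmandu 16.9: bracket 12.3–20.3 → index 121–180; slope 59/8.0, offset 4.6.
AQI = 121 + 59/8.0·4.6 ≈ 154.93 ⇒ 155.
Denver: 14.9 lies in 12.3–20.3, so I_lo=121, I_hi=180, C_lo=12.3, C_hi=20.3.
(180−121)/(20.3−12.3) × (14.9−12.3) + 121 = 59/8.0 × 2.6 + 121 ≈ 140.18 → 140.
AQIs: Beijing=167, Bangkok=315, Dhaka=319, Kathmandu=155, Denver=140. Sum = 167 + 315 + 319 + 155 + 140 = 1096.

1096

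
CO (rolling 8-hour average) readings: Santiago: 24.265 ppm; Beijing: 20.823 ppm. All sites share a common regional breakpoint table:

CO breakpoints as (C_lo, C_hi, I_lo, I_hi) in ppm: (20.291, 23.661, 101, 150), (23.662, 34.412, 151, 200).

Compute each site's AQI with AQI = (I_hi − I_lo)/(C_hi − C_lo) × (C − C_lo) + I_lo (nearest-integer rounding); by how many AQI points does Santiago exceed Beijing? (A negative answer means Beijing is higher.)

Santiago: 24.265 lies in 23.662–34.412, so I_lo=151, I_hi=200, C_lo=23.662, C_hi=34.412.
(200−151)/(34.412−23.662) × (24.265−23.662) + 151 = 49/10.750 × 0.603 + 151 ≈ 153.75 → 154.
Beijing: row 20.291–23.661 (AQI 101–150). (150−101)·(20.823−20.291)/(23.661−20.291) + 101 = 49·0.532/3.370 + 101 ≈ 108.74 → 109.
AQIs: Santiago=154, Beijing=109. Santiago (154) − Beijing (109) = 45.

45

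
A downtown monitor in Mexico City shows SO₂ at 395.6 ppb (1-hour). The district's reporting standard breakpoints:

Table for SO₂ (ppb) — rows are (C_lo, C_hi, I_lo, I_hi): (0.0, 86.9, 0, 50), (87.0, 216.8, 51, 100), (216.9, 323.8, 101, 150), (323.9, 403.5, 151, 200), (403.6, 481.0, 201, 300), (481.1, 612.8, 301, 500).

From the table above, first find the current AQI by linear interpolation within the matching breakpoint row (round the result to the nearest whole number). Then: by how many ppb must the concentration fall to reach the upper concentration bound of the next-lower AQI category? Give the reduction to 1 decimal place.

71.8

SO₂: 395.6 lies in 323.9–403.5, so I_lo=151, I_hi=200, C_lo=323.9, C_hi=403.5.
(200−151)/(403.5−323.9) × (395.6−323.9) + 151 = 49/79.6 × 71.7 + 151 ≈ 195.14 → 195.
Current AQI 195 is in the Unhealthy range (151–200). The next-lower category tops out at AQI 150, whose upper concentration bound is 323.8 ppb.
Reduction needed = 395.6 − 323.8 = 71.8 ppb.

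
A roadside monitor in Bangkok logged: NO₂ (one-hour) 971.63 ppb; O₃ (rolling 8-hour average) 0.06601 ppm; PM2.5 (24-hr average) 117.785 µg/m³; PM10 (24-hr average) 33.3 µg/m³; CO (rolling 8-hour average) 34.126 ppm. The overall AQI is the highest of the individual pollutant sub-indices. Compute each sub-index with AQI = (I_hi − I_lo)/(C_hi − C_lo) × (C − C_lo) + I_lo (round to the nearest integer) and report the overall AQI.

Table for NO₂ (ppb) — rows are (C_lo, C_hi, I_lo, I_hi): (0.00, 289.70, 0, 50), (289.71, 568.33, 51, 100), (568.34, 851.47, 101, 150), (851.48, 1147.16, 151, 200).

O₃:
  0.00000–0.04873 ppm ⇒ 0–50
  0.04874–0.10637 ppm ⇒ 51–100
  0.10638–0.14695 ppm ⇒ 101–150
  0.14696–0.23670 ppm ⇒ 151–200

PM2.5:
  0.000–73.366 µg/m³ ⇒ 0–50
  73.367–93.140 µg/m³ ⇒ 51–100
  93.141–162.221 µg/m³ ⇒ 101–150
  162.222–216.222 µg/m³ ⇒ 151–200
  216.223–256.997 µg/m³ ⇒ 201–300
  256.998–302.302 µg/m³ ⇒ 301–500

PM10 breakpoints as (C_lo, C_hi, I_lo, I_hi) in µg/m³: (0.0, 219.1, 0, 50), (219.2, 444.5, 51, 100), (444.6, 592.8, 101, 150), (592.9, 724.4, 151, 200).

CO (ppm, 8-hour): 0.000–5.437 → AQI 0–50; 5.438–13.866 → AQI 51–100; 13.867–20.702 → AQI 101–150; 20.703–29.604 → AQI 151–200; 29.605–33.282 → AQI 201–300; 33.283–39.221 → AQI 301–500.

329

NO₂: 971.63 lies in 851.48–1147.16, so I_lo=151, I_hi=200, C_lo=851.48, C_hi=1147.16.
(200−151)/(1147.16−851.48) × (971.63−851.48) + 151 = 49/295.68 × 120.15 + 151 ≈ 170.91 → 171.
O₃ 0.06601: bracket 0.04874–0.10637 → index 51–100; slope 49/0.05763, offset 0.01727.
AQI = 51 + 49/0.05763·0.01727 ≈ 65.68 ⇒ 66.
PM2.5: 117.785 lies in 93.141–162.221, so I_lo=101, I_hi=150, C_lo=93.141, C_hi=162.221.
(150−101)/(162.221−93.141) × (117.785−93.141) + 101 = 49/69.080 × 24.644 + 101 ≈ 118.48 → 118.
PM10 33.3: bracket 0.0–219.1 → index 0–50; slope 50/219.1, offset 33.3.
AQI = 0 + 50/219.1·33.3 ≈ 7.60 ⇒ 8.
CO: row 33.283–39.221 (AQI 301–500). (500−301)·(34.126−33.283)/(39.221−33.283) + 301 = 199·0.843/5.938 + 301 ≈ 329.25 → 329.
Sub-indices: NO₂→171, O₃→66, PM2.5→118, PM10→8, CO→329. Overall AQI = max = 329; dominant pollutant is CO.
AQI 329: Hazardous.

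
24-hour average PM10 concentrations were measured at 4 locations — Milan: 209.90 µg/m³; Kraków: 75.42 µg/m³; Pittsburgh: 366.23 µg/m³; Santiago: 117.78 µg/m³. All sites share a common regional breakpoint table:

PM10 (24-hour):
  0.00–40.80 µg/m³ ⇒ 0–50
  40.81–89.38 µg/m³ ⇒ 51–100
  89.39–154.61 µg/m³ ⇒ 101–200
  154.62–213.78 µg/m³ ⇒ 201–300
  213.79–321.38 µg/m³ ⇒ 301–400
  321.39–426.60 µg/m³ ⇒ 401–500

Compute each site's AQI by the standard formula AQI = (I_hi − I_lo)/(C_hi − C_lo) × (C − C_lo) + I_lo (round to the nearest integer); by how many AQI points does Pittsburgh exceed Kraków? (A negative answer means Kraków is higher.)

Milan: row 154.62–213.78 (AQI 201–300). (300−201)·(209.90−154.62)/(213.78−154.62) + 201 = 99·55.28/59.16 + 201 ≈ 293.51 → 294.
Kraków: row 40.81–89.38 (AQI 51–100). (100−51)·(75.42−40.81)/(89.38−40.81) + 51 = 49·34.61/48.57 + 51 ≈ 85.92 → 86.
Pittsburgh 366.23: bracket 321.39–426.60 → index 401–500; slope 99/105.21, offset 44.84.
AQI = 401 + 99/105.21·44.84 ≈ 443.19 ⇒ 443.
Santiago: 117.78 ∈ [89.39, 154.61] ↔ index [101, 200].
101 + (117.78−89.39)·(200−101)/(154.61−89.39) = 101 + 28.39·99/65.22 ≈ 144.09, so AQI = 144.
AQIs: Milan=294, Kraków=86, Pittsburgh=443, Santiago=144. Pittsburgh (443) − Kraków (86) = 357.

357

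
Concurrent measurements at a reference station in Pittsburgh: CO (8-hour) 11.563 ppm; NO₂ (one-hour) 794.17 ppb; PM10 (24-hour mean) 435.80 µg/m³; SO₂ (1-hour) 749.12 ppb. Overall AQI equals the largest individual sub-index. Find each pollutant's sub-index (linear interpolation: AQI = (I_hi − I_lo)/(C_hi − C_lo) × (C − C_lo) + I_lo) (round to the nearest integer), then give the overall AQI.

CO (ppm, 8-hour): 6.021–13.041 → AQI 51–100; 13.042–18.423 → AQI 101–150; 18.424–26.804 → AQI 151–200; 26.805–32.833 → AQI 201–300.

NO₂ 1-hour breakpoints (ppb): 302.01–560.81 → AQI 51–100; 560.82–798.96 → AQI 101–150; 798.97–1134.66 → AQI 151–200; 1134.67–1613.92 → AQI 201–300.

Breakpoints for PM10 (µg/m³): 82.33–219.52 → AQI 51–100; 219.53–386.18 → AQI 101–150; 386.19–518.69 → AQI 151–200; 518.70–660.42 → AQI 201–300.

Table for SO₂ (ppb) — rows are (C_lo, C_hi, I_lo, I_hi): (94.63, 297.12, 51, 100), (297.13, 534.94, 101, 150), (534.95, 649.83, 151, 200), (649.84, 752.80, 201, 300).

CO: 11.563 lies in 6.021–13.041, so I_lo=51, I_hi=100, C_lo=6.021, C_hi=13.041.
(100−51)/(13.041−6.021) × (11.563−6.021) + 51 = 49/7.020 × 5.542 + 51 ≈ 89.68 → 90.
NO₂: row 560.82–798.96 (AQI 101–150). (150−101)·(794.17−560.82)/(798.96−560.82) + 101 = 49·233.35/238.14 + 101 ≈ 149.01 → 149.
PM10 435.80: bracket 386.19–518.69 → index 151–200; slope 49/132.50, offset 49.61.
AQI = 151 + 49/132.50·49.61 ≈ 169.35 ⇒ 169.
SO₂: 749.12 ∈ [649.84, 752.80] ↔ index [201, 300].
201 + (749.12−649.84)·(300−201)/(752.80−649.84) = 201 + 99.28·99/102.96 ≈ 296.46, so AQI = 296.
Sub-indices: CO→90, NO₂→149, PM10→169, SO₂→296. Overall AQI = max = 296; dominant pollutant is SO₂.

296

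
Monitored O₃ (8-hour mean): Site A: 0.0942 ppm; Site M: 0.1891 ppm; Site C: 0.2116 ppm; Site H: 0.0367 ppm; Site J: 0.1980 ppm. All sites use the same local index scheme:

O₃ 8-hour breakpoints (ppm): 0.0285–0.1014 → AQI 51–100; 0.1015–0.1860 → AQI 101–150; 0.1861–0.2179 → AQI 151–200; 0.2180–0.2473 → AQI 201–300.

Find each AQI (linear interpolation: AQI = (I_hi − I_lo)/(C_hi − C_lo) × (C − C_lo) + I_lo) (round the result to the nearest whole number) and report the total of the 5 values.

Site A 0.0942: bracket 0.0285–0.1014 → index 51–100; slope 49/0.0729, offset 0.0657.
AQI = 51 + 49/0.0729·0.0657 ≈ 95.16 ⇒ 95.
Site M: row 0.1861–0.2179 (AQI 151–200). (200−151)·(0.1891−0.1861)/(0.2179−0.1861) + 151 = 49·0.0030/0.0318 + 151 ≈ 155.62 → 156.
Site C: 0.2116 lies in 0.1861–0.2179, so I_lo=151, I_hi=200, C_lo=0.1861, C_hi=0.2179.
(200−151)/(0.2179−0.1861) × (0.2116−0.1861) + 151 = 49/0.0318 × 0.0255 + 151 ≈ 190.29 → 190.
Site H 0.0367: bracket 0.0285–0.1014 → index 51–100; slope 49/0.0729, offset 0.0082.
AQI = 51 + 49/0.0729·0.0082 ≈ 56.51 ⇒ 57.
Site J 0.1980: bracket 0.1861–0.2179 → index 151–200; slope 49/0.0318, offset 0.0119.
AQI = 151 + 49/0.0318·0.0119 ≈ 169.34 ⇒ 169.
AQIs: Site A=95, Site M=156, Site C=190, Site H=57, Site J=169. Sum = 95 + 156 + 190 + 57 + 169 = 667.

667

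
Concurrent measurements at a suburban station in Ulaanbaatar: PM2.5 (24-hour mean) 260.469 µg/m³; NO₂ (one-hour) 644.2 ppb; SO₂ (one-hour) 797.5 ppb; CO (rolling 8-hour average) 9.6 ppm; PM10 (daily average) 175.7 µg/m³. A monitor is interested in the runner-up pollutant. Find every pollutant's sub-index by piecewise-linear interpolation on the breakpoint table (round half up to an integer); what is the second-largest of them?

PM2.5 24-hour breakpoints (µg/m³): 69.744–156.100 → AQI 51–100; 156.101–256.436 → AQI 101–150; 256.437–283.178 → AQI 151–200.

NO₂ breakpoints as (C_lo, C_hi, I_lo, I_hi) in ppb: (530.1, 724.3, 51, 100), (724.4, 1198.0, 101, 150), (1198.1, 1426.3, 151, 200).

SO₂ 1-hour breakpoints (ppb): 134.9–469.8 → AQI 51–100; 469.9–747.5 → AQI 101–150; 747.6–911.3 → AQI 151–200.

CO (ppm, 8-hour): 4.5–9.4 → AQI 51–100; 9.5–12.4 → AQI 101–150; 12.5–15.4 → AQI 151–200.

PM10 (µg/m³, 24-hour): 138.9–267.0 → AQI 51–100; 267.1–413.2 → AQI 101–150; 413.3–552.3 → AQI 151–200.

158

PM2.5: 260.469 ∈ [256.437, 283.178] ↔ index [151, 200].
151 + (260.469−256.437)·(200−151)/(283.178−256.437) = 151 + 4.032·49/26.741 ≈ 158.39, so AQI = 158.
NO₂ 644.2: bracket 530.1–724.3 → index 51–100; slope 49/194.2, offset 114.1.
AQI = 51 + 49/194.2·114.1 ≈ 79.79 ⇒ 80.
SO₂ 797.5: bracket 747.6–911.3 → index 151–200; slope 49/163.7, offset 49.9.
AQI = 151 + 49/163.7·49.9 ≈ 165.94 ⇒ 166.
CO: row 9.5–12.4 (AQI 101–150). (150−101)·(9.6−9.5)/(12.4−9.5) + 101 = 49·0.1/2.9 + 101 ≈ 102.69 → 103.
PM10: 175.7 ∈ [138.9, 267.0] ↔ index [51, 100].
51 + (175.7−138.9)·(100−51)/(267.0−138.9) = 51 + 36.8·49/128.1 ≈ 65.08, so AQI = 65.
Sub-indices: PM2.5→158, NO₂→80, SO₂→166, CO→103, PM10→65. Ranked high→low: 166, 158, 103, 80, 65. Second-highest sub-index = 158.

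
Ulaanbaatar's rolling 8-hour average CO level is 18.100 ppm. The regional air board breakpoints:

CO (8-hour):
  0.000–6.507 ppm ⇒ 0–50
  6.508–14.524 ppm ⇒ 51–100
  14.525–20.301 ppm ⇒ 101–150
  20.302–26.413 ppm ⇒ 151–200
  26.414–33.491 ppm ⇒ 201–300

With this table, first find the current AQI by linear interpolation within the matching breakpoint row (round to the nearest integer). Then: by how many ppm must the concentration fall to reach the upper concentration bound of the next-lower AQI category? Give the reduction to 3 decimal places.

CO: row 14.525–20.301 (AQI 101–150). (150−101)·(18.100−14.525)/(20.301−14.525) + 101 = 49·3.575/5.776 + 101 ≈ 131.33 → 131.
Current AQI 131 is in the Unhealthy for Sensitive Groups range (101–150). The next-lower category tops out at AQI 100, whose upper concentration bound is 14.524 ppm.
Reduction needed = 18.100 − 14.524 = 3.576 ppm.

3.576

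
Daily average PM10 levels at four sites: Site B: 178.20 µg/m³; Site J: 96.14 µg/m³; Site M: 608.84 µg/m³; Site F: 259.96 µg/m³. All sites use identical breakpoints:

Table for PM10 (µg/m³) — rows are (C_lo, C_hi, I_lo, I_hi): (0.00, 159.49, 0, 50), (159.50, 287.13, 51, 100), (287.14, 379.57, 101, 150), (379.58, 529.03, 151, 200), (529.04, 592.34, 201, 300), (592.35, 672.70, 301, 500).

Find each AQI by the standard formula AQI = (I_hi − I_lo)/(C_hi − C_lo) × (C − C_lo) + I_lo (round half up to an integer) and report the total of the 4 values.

Site B: 178.20 lies in 159.50–287.13, so I_lo=51, I_hi=100, C_lo=159.50, C_hi=287.13.
(100−51)/(287.13−159.50) × (178.20−159.50) + 51 = 49/127.63 × 18.70 + 51 ≈ 58.18 → 58.
Site J: 96.14 ∈ [0.00, 159.49] ↔ index [0, 50].
0 + (96.14−0.00)·(50−0)/(159.49−0.00) = 0 + 96.14·50/159.49 ≈ 30.14, so AQI = 30.
Site M: 608.84 ∈ [592.35, 672.70] ↔ index [301, 500].
301 + (608.84−592.35)·(500−301)/(672.70−592.35) = 301 + 16.49·199/80.35 ≈ 341.84, so AQI = 342.
Site F: 259.96 lies in 159.50–287.13, so I_lo=51, I_hi=100, C_lo=159.50, C_hi=287.13.
(100−51)/(287.13−159.50) × (259.96−159.50) + 51 = 49/127.63 × 100.46 + 51 ≈ 89.57 → 90.
AQIs: Site B=58, Site J=30, Site M=342, Site F=90. Sum = 58 + 30 + 342 + 90 = 520.

520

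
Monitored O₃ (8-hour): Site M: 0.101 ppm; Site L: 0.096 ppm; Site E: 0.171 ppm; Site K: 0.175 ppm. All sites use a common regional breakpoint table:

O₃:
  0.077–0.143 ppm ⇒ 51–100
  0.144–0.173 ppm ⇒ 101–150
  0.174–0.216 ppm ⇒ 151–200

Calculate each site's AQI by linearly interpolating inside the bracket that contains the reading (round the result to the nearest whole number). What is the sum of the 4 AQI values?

Site M: 0.101 ∈ [0.077, 0.143] ↔ index [51, 100].
51 + (0.101−0.077)·(100−51)/(0.143−0.077) = 51 + 0.024·49/0.066 ≈ 68.82, so AQI = 69.
Site L 0.096: bracket 0.077–0.143 → index 51–100; slope 49/0.066, offset 0.019.
AQI = 51 + 49/0.066·0.019 ≈ 65.11 ⇒ 65.
Site E 0.171: bracket 0.144–0.173 → index 101–150; slope 49/0.029, offset 0.027.
AQI = 101 + 49/0.029·0.027 ≈ 146.62 ⇒ 147.
Site K 0.175: bracket 0.174–0.216 → index 151–200; slope 49/0.042, offset 0.001.
AQI = 151 + 49/0.042·0.001 ≈ 152.17 ⇒ 152.
AQIs: Site M=69, Site L=65, Site E=147, Site K=152. Sum = 69 + 65 + 147 + 152 = 433.

433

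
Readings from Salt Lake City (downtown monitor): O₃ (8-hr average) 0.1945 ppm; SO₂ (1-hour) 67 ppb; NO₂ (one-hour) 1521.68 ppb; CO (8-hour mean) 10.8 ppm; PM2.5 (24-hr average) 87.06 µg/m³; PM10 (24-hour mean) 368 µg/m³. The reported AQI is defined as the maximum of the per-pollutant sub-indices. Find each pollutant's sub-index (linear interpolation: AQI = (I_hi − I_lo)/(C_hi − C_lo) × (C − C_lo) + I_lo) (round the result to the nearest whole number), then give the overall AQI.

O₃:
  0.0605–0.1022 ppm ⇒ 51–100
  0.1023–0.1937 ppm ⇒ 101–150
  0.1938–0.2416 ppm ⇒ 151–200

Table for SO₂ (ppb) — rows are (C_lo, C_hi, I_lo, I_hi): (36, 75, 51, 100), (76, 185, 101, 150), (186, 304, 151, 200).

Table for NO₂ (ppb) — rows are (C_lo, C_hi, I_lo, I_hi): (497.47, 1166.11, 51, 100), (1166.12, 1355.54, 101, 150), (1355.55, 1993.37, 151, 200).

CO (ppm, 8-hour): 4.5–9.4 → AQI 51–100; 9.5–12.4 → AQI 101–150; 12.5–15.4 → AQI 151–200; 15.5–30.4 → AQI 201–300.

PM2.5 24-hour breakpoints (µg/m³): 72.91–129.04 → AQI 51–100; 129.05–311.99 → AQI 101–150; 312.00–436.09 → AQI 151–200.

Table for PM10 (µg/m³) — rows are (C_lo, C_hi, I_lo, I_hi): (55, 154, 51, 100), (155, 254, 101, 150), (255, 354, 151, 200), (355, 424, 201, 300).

220

O₃: 0.1945 ∈ [0.1938, 0.2416] ↔ index [151, 200].
151 + (0.1945−0.1938)·(200−151)/(0.2416−0.1938) = 151 + 0.0007·49/0.0478 ≈ 151.72, so AQI = 152.
SO₂: 67 ∈ [36, 75] ↔ index [51, 100].
51 + (67−36)·(100−51)/(75−36) = 51 + 31·49/39 ≈ 89.95, so AQI = 90.
NO₂: 1521.68 ∈ [1355.55, 1993.37] ↔ index [151, 200].
151 + (1521.68−1355.55)·(200−151)/(1993.37−1355.55) = 151 + 166.13·49/637.82 ≈ 163.76, so AQI = 164.
CO: row 9.5–12.4 (AQI 101–150). (150−101)·(10.8−9.5)/(12.4−9.5) + 101 = 49·1.3/2.9 + 101 ≈ 122.97 → 123.
PM2.5 87.06: bracket 72.91–129.04 → index 51–100; slope 49/56.13, offset 14.15.
AQI = 51 + 49/56.13·14.15 ≈ 63.35 ⇒ 63.
PM10: row 355–424 (AQI 201–300). (300−201)·(368−355)/(424−355) + 201 = 99·13/69 + 201 ≈ 219.65 → 220.
Sub-indices: O₃→152, SO₂→90, NO₂→164, CO→123, PM2.5→63, PM10→220. Overall AQI = max = 220; dominant pollutant is PM10.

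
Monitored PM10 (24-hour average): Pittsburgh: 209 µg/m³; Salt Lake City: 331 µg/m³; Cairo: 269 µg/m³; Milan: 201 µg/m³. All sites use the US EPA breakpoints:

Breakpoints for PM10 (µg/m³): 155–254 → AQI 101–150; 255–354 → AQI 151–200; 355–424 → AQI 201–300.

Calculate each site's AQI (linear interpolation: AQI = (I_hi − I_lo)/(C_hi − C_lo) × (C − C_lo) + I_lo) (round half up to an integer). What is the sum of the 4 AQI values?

Pittsburgh: row 155–254 (AQI 101–150). (150−101)·(209−155)/(254−155) + 101 = 49·54/99 + 101 ≈ 127.73 → 128.
Salt Lake City: 331 lies in 255–354, so I_lo=151, I_hi=200, C_lo=255, C_hi=354.
(200−151)/(354−255) × (331−255) + 151 = 49/99 × 76 + 151 ≈ 188.62 → 189.
Cairo: 269 lies in 255–354, so I_lo=151, I_hi=200, C_lo=255, C_hi=354.
(200−151)/(354−255) × (269−255) + 151 = 49/99 × 14 + 151 ≈ 157.93 → 158.
Milan 201: bracket 155–254 → index 101–150; slope 49/99, offset 46.
AQI = 101 + 49/99·46 ≈ 123.77 ⇒ 124.
AQIs: Pittsburgh=128, Salt Lake City=189, Cairo=158, Milan=124. Sum = 128 + 189 + 158 + 124 = 599.

599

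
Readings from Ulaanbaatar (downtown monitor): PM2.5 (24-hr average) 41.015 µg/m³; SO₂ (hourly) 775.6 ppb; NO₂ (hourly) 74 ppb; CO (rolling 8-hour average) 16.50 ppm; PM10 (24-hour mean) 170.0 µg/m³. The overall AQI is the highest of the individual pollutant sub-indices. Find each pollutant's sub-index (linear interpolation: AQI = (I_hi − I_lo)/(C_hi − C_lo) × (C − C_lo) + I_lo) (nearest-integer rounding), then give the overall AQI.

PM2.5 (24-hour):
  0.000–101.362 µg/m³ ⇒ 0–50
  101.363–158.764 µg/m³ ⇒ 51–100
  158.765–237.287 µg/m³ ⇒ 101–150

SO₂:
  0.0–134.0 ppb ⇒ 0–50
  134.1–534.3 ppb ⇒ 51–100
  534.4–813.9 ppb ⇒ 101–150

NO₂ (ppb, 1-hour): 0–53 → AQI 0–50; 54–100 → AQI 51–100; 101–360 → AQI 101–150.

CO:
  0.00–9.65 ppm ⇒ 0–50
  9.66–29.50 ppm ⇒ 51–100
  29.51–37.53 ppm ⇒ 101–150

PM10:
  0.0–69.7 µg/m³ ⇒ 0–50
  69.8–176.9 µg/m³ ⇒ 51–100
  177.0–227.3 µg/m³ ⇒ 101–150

PM2.5: 41.015 ∈ [0.000, 101.362] ↔ index [0, 50].
0 + (41.015−0.000)·(50−0)/(101.362−0.000) = 0 + 41.015·50/101.362 ≈ 20.23, so AQI = 20.
SO₂: 775.6 lies in 534.4–813.9, so I_lo=101, I_hi=150, C_lo=534.4, C_hi=813.9.
(150−101)/(813.9−534.4) × (775.6−534.4) + 101 = 49/279.5 × 241.2 + 101 ≈ 143.29 → 143.
NO₂: 74 lies in 54–100, so I_lo=51, I_hi=100, C_lo=54, C_hi=100.
(100−51)/(100−54) × (74−54) + 51 = 49/46 × 20 + 51 ≈ 72.30 → 72.
CO: 16.50 lies in 9.66–29.50, so I_lo=51, I_hi=100, C_lo=9.66, C_hi=29.50.
(100−51)/(29.50−9.66) × (16.50−9.66) + 51 = 49/19.84 × 6.84 + 51 ≈ 67.89 → 68.
PM10 170.0: bracket 69.8–176.9 → index 51–100; slope 49/107.1, offset 100.2.
AQI = 51 + 49/107.1·100.2 ≈ 96.84 ⇒ 97.
Sub-indices: PM2.5→20, SO₂→143, NO₂→72, CO→68, PM10→97. Overall AQI = max = 143; dominant pollutant is SO₂.

143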